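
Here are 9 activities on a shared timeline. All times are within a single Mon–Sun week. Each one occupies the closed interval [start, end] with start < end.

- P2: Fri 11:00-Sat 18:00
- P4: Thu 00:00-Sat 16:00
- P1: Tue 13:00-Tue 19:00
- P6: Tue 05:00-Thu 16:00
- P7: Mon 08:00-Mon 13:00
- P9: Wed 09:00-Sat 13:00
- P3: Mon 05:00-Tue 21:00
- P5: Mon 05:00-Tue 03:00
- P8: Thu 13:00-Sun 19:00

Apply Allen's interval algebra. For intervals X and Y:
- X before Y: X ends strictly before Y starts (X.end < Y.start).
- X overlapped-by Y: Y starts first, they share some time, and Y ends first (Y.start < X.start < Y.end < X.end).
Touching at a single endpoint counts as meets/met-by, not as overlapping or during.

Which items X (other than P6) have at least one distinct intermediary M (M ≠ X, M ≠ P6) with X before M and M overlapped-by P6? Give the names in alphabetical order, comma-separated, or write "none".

Target P6 = [Tue 05:00, Thu 16:00].
Intermediaries M with M overlapped-by P6: P4, P8, P9.
Via P4 — items with X before P4: P1, P3, P5, P7.
Via P8 — items with X before P8: P1, P3, P5, P7.
Via P9 — items with X before P9: P1, P3, P5, P7.
Union: P1, P3, P5, P7.

P1, P3, P5, P7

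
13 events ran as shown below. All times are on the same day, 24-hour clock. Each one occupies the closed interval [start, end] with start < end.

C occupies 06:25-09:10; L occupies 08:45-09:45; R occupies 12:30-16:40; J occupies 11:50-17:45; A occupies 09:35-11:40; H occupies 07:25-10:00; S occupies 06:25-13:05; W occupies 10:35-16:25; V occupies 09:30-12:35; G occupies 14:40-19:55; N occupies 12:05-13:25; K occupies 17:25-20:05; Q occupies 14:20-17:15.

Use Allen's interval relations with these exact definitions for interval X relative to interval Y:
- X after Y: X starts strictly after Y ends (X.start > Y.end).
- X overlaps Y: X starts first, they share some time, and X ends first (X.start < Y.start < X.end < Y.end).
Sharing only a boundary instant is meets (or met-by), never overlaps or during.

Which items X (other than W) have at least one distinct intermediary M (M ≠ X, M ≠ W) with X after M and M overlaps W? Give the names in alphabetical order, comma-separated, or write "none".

G, J, K, N, Q, R

Target W = [10:35, 16:25].
Intermediaries M with M overlaps W: A, S, V.
Via A — items with X after A: G, J, K, N, Q, R.
Via S — items with X after S: G, K, Q.
Via V — items with X after V: G, K, Q.
Union: G, J, K, N, Q, R.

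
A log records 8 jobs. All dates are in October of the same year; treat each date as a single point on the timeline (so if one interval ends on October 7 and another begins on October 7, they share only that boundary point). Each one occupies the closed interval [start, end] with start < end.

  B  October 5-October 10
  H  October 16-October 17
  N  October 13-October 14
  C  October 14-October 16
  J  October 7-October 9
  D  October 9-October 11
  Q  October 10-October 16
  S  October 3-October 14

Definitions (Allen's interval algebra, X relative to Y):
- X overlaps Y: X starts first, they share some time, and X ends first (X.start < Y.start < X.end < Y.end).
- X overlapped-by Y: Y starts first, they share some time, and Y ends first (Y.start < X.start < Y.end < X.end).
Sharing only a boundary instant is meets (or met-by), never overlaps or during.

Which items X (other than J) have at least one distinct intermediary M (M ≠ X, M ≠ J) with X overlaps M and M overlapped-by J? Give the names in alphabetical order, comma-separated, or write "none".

Target J = [October 7, October 9].
Intermediaries M with M overlapped-by J: none.
Union: none.

none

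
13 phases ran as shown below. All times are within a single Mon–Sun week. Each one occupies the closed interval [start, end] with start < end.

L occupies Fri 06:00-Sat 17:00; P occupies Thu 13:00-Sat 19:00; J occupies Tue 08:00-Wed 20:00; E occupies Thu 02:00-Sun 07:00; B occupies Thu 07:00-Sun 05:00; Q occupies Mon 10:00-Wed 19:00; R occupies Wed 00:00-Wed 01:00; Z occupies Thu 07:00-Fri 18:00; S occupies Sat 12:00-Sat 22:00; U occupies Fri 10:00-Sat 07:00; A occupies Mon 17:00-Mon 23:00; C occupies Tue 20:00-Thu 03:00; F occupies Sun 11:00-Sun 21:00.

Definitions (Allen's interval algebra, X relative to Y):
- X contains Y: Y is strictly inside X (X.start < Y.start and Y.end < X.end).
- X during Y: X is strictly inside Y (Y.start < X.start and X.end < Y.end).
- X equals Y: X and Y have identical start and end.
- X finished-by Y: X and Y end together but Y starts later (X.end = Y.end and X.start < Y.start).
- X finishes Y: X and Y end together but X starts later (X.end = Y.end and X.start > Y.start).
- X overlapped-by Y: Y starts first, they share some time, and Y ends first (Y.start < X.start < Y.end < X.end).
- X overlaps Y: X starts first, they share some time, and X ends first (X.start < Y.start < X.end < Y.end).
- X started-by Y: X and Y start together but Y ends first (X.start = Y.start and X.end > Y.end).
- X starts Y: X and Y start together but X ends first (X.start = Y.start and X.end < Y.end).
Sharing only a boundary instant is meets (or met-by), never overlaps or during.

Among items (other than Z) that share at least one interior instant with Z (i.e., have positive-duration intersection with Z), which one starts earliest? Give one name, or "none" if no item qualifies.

E

Target Z = [Thu 07:00, Fri 18:00].
A [Mon 17:00, Mon 23:00] → before → excluded.
B [Thu 07:00, Sun 05:00] → started-by → candidate.
C [Tue 20:00, Thu 03:00] → before → excluded.
E [Thu 02:00, Sun 07:00] → contains → candidate.
F [Sun 11:00, Sun 21:00] → after → excluded.
J [Tue 08:00, Wed 20:00] → before → excluded.
L [Fri 06:00, Sat 17:00] → overlapped-by → candidate.
P [Thu 13:00, Sat 19:00] → overlapped-by → candidate.
Q [Mon 10:00, Wed 19:00] → before → excluded.
R [Wed 00:00, Wed 01:00] → before → excluded.
S [Sat 12:00, Sat 22:00] → after → excluded.
U [Fri 10:00, Sat 07:00] → overlapped-by → candidate.
Among candidates, earliest start is Thu 02:00 → E.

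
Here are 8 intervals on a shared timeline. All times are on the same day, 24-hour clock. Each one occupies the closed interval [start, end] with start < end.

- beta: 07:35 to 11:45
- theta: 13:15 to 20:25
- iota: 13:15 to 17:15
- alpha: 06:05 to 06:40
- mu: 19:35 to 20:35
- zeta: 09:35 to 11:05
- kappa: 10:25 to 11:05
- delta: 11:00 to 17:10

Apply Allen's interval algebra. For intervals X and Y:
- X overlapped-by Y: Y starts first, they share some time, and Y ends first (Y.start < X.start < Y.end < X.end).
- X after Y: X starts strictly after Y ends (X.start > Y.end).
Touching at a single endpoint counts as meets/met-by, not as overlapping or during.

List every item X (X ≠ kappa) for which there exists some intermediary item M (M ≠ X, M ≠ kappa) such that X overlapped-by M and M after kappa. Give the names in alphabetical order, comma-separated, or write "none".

Target kappa = [10:25, 11:05].
Intermediaries M with M after kappa: iota, mu, theta.
Via iota — items with X overlapped-by iota: none.
Via mu — items with X overlapped-by mu: none.
Via theta — items with X overlapped-by theta: mu.
Union: mu.

mu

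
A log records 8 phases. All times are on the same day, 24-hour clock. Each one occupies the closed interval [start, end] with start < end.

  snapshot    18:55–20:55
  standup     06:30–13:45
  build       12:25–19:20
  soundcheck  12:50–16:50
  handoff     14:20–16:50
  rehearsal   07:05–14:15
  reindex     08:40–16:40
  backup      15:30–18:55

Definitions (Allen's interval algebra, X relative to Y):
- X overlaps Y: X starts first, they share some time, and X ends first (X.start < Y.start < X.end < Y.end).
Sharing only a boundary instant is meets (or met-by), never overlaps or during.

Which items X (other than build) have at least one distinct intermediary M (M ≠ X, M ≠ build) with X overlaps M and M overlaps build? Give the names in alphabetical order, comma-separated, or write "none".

Target build = [12:25, 19:20].
Intermediaries M with M overlaps build: rehearsal, reindex, standup.
Via rehearsal — items with X overlaps rehearsal: standup.
Via reindex — items with X overlaps reindex: rehearsal, standup.
Via standup — items with X overlaps standup: none.
Union: rehearsal, standup.

rehearsal, standup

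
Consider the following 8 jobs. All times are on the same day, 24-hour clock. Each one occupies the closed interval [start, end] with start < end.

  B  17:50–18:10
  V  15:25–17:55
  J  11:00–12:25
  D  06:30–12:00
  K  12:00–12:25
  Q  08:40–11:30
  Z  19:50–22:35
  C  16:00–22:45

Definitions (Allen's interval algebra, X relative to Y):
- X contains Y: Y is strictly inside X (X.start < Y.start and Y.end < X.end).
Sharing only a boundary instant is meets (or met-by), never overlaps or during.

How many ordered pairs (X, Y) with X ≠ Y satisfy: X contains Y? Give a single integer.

3

Checking all 56 ordered pairs for relation 'contains'; matching pairs in alphabetical order:
(C, B): C contains B ✓
(C, Z): C contains Z ✓
(D, Q): D contains Q ✓
Count: 3.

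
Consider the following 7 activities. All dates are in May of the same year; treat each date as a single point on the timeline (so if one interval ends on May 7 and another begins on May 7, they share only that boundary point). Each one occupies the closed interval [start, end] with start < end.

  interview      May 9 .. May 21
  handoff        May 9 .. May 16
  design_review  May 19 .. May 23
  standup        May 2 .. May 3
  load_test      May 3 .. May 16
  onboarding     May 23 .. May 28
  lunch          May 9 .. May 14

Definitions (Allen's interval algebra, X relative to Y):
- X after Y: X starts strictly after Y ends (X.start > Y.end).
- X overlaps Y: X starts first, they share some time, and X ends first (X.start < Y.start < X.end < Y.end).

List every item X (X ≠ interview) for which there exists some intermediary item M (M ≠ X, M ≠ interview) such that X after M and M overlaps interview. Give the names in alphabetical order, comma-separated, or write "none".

Target interview = [May 9, May 21].
Intermediaries M with M overlaps interview: load_test.
Via load_test — items with X after load_test: design_review, onboarding.
Union: design_review, onboarding.

design_review, onboarding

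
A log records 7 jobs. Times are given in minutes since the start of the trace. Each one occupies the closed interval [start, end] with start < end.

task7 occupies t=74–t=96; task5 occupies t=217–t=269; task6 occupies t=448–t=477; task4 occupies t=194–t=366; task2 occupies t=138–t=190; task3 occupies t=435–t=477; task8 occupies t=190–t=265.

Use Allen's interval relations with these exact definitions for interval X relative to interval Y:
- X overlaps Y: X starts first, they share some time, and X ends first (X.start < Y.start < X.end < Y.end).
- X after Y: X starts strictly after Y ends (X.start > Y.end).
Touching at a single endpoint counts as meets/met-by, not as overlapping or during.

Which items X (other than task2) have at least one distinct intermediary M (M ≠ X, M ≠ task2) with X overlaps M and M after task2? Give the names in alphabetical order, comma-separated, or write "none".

task8

Target task2 = [t=138, t=190].
Intermediaries M with M after task2: task3, task4, task5, task6.
Via task3 — items with X overlaps task3: none.
Via task4 — items with X overlaps task4: task8.
Via task5 — items with X overlaps task5: task8.
Via task6 — items with X overlaps task6: none.
Union: task8.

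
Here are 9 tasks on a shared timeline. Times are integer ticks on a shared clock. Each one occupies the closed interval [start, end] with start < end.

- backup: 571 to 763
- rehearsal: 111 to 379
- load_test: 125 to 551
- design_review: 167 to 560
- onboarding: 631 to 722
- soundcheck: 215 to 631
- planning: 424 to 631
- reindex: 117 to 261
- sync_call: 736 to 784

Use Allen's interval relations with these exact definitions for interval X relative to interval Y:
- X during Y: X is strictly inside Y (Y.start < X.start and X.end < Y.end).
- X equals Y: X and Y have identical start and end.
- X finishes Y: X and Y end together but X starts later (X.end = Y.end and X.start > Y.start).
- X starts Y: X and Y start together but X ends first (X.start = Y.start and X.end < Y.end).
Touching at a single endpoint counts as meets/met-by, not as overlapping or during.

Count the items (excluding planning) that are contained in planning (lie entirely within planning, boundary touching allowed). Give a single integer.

Target planning = [424, 631].
backup [571, 763] → overlapped-by → no.
design_review [167, 560] → overlaps → no.
load_test [125, 551] → overlaps → no.
onboarding [631, 722] → met-by → no.
rehearsal [111, 379] → before → no.
reindex [117, 261] → before → no.
soundcheck [215, 631] → finished-by → no.
sync_call [736, 784] → after → no.
Total: 0.

0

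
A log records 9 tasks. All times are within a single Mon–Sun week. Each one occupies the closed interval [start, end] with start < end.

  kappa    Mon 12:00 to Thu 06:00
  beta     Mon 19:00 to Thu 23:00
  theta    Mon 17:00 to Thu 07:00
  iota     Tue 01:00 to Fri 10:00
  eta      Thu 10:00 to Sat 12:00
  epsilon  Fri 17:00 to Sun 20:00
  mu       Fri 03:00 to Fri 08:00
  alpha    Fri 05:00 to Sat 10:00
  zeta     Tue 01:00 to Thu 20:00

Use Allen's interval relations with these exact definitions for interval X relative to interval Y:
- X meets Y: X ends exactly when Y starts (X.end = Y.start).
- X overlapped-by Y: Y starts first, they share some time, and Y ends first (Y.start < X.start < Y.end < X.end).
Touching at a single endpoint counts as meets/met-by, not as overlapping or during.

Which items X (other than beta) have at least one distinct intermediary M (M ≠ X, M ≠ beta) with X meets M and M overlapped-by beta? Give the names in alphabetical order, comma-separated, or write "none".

none

Target beta = [Mon 19:00, Thu 23:00].
Intermediaries M with M overlapped-by beta: eta, iota.
Via eta — items with X meets eta: none.
Via iota — items with X meets iota: none.
Union: none.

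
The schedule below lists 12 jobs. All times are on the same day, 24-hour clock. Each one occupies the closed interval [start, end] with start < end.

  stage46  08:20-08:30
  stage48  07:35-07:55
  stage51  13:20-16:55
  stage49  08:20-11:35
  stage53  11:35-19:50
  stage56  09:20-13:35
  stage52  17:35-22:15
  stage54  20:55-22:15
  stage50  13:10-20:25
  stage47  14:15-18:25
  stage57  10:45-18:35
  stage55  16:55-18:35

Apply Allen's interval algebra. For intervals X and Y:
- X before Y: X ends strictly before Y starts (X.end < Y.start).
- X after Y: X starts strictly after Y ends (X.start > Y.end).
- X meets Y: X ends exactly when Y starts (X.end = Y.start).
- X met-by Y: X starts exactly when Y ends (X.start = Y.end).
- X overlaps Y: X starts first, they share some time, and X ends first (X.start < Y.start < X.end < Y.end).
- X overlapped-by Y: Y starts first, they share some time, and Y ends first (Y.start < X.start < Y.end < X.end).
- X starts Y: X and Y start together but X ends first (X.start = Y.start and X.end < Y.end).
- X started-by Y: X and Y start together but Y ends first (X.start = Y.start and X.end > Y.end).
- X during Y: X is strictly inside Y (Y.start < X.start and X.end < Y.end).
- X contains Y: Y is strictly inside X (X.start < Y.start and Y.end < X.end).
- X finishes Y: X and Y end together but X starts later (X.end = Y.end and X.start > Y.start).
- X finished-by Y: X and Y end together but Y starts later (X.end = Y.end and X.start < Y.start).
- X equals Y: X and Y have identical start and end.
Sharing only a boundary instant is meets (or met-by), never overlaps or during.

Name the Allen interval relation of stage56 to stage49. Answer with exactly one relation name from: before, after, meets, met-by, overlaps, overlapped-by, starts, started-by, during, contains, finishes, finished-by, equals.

stage56 = [09:20, 13:35]; stage49 = [08:20, 11:35].
Compare endpoints: stage56.start > stage49.start, stage56.start < stage49.end, stage56.end > stage49.start, stage56.end > stage49.end.
That pattern is 'overlapped-by'.

overlapped-by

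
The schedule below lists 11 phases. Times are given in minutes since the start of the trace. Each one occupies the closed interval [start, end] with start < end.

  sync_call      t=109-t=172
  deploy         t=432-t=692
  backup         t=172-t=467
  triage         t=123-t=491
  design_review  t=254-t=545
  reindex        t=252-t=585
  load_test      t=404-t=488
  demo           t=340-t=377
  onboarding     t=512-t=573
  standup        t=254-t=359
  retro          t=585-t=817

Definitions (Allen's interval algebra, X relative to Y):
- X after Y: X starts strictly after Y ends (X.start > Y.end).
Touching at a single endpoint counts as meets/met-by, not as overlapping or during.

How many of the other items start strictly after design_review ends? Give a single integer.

1

Target design_review = [t=254, t=545].
backup [t=172, t=467] → overlaps → no.
demo [t=340, t=377] → during → no.
deploy [t=432, t=692] → overlapped-by → no.
load_test [t=404, t=488] → during → no.
onboarding [t=512, t=573] → overlapped-by → no.
reindex [t=252, t=585] → contains → no.
retro [t=585, t=817] → after → counts.
standup [t=254, t=359] → starts → no.
sync_call [t=109, t=172] → before → no.
triage [t=123, t=491] → overlaps → no.
Total: 1.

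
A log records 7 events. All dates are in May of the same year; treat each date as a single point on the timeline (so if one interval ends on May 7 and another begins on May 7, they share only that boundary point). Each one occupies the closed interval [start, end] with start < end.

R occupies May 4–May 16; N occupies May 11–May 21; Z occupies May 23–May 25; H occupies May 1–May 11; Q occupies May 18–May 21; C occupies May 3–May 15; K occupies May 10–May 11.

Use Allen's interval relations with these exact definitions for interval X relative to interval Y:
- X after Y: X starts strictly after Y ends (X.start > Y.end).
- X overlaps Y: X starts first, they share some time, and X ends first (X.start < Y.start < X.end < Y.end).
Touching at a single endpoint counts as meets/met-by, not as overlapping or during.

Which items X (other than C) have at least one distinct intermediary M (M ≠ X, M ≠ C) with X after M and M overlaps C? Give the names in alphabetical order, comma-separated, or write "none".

Q, Z

Target C = [May 3, May 15].
Intermediaries M with M overlaps C: H.
Via H — items with X after H: Q, Z.
Union: Q, Z.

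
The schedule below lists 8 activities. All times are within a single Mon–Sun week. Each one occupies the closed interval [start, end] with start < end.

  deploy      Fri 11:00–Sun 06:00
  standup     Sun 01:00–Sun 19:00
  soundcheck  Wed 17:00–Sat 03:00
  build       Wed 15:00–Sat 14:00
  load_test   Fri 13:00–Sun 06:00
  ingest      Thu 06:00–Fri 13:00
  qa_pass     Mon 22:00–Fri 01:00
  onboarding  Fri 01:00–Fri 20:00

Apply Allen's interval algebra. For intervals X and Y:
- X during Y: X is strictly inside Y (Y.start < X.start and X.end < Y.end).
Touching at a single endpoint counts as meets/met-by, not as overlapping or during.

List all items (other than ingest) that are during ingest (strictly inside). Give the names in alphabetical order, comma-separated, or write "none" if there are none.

Target ingest = [Thu 06:00, Fri 13:00].
build [Wed 15:00, Sat 14:00] → contains → no.
deploy [Fri 11:00, Sun 06:00] → overlapped-by → no.
load_test [Fri 13:00, Sun 06:00] → met-by → no.
onboarding [Fri 01:00, Fri 20:00] → overlapped-by → no.
qa_pass [Mon 22:00, Fri 01:00] → overlaps → no.
soundcheck [Wed 17:00, Sat 03:00] → contains → no.
standup [Sun 01:00, Sun 19:00] → after → no.
Result: none.

none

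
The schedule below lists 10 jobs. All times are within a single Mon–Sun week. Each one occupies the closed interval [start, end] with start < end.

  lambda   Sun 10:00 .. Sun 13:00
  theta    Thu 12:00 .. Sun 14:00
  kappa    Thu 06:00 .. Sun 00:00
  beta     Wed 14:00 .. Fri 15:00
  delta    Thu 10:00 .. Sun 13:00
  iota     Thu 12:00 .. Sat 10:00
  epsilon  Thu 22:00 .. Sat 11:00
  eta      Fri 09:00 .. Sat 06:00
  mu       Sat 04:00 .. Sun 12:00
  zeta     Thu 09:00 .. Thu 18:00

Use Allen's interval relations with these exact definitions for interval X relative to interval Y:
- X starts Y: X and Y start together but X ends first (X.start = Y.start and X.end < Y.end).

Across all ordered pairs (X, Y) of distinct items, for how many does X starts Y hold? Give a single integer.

1

Checking all 90 ordered pairs for relation 'starts'; matching pairs in alphabetical order:
(iota, theta): iota starts theta ✓
Count: 1.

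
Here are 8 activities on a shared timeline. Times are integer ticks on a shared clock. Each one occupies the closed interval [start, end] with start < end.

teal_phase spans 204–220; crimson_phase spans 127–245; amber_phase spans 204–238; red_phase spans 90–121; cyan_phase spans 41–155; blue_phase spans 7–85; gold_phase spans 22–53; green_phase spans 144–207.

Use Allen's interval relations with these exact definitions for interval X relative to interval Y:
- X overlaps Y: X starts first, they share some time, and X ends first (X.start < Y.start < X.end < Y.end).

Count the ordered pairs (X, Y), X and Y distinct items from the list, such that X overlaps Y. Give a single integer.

6

Checking all 56 ordered pairs for relation 'overlaps'; matching pairs in alphabetical order:
(blue_phase, cyan_phase): blue_phase overlaps cyan_phase ✓
(cyan_phase, crimson_phase): cyan_phase overlaps crimson_phase ✓
(cyan_phase, green_phase): cyan_phase overlaps green_phase ✓
(gold_phase, cyan_phase): gold_phase overlaps cyan_phase ✓
(green_phase, amber_phase): green_phase overlaps amber_phase ✓
(green_phase, teal_phase): green_phase overlaps teal_phase ✓
Count: 6.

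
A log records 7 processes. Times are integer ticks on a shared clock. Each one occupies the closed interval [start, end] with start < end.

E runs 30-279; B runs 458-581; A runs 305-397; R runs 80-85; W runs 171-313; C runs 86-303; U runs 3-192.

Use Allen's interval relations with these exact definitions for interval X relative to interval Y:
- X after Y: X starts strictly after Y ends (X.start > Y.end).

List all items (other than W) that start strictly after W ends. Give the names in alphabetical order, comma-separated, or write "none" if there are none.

Target W = [171, 313].
A [305, 397] → overlapped-by → no.
B [458, 581] → after → yes.
C [86, 303] → overlaps → no.
E [30, 279] → overlaps → no.
R [80, 85] → before → no.
U [3, 192] → overlaps → no.
Result: B.

B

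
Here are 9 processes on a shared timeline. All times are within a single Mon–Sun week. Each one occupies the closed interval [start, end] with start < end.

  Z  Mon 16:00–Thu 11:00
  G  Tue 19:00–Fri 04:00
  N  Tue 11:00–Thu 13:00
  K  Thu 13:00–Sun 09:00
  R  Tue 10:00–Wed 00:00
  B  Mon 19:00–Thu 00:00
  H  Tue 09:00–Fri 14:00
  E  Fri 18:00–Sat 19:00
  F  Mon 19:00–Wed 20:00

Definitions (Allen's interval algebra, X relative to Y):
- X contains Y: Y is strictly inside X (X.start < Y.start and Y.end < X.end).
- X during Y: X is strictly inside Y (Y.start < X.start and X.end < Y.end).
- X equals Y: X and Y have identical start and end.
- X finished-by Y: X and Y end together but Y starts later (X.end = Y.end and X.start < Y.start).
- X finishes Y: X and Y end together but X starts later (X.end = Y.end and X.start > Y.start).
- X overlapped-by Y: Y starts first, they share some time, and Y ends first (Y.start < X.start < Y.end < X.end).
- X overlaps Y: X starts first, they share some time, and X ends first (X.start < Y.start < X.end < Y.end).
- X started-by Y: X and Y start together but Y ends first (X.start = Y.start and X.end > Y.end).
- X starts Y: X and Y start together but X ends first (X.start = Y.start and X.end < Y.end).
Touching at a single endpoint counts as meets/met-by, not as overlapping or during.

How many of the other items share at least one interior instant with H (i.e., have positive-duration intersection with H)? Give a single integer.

Target H = [Tue 09:00, Fri 14:00].
B [Mon 19:00, Thu 00:00] → overlaps → counts.
E [Fri 18:00, Sat 19:00] → after → no.
F [Mon 19:00, Wed 20:00] → overlaps → counts.
G [Tue 19:00, Fri 04:00] → during → counts.
K [Thu 13:00, Sun 09:00] → overlapped-by → counts.
N [Tue 11:00, Thu 13:00] → during → counts.
R [Tue 10:00, Wed 00:00] → during → counts.
Z [Mon 16:00, Thu 11:00] → overlaps → counts.
Total: 7.

7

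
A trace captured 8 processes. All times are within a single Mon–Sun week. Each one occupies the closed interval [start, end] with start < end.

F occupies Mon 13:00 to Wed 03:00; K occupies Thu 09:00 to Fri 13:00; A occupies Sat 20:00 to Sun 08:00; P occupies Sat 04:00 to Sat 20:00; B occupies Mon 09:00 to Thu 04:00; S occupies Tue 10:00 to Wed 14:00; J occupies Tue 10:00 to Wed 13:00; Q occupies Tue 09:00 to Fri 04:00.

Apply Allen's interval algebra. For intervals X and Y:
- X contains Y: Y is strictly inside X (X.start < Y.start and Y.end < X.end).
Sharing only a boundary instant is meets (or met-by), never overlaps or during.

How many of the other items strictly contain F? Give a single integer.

1

Target F = [Mon 13:00, Wed 03:00].
A [Sat 20:00, Sun 08:00] → after → no.
B [Mon 09:00, Thu 04:00] → contains → counts.
J [Tue 10:00, Wed 13:00] → overlapped-by → no.
K [Thu 09:00, Fri 13:00] → after → no.
P [Sat 04:00, Sat 20:00] → after → no.
Q [Tue 09:00, Fri 04:00] → overlapped-by → no.
S [Tue 10:00, Wed 14:00] → overlapped-by → no.
Total: 1.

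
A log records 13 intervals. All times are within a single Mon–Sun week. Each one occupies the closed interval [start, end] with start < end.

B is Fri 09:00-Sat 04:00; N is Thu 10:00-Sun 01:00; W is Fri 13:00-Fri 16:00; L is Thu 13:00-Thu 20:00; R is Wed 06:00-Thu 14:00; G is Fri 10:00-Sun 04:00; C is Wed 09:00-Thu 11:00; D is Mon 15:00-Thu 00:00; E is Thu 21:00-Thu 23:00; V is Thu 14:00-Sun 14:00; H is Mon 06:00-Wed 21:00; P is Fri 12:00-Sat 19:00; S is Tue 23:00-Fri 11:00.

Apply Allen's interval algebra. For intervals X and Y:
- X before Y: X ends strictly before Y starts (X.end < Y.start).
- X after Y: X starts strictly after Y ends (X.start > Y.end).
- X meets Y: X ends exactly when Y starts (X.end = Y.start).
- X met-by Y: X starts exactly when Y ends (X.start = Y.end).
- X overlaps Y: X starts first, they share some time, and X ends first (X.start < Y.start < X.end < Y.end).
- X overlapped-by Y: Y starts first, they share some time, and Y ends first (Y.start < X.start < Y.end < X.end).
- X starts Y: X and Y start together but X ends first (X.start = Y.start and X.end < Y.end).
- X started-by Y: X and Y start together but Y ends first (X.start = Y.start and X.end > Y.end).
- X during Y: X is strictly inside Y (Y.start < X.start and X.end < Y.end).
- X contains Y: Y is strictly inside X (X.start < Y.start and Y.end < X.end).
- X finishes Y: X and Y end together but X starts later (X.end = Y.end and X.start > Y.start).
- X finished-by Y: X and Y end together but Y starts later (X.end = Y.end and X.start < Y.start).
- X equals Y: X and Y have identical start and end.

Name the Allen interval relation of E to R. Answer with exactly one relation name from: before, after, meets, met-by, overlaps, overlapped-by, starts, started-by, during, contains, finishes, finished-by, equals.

after

E = [Thu 21:00, Thu 23:00]; R = [Wed 06:00, Thu 14:00].
Compare endpoints: E.start > R.start, E.start > R.end, E.end > R.start, E.end > R.end.
That pattern is 'after'.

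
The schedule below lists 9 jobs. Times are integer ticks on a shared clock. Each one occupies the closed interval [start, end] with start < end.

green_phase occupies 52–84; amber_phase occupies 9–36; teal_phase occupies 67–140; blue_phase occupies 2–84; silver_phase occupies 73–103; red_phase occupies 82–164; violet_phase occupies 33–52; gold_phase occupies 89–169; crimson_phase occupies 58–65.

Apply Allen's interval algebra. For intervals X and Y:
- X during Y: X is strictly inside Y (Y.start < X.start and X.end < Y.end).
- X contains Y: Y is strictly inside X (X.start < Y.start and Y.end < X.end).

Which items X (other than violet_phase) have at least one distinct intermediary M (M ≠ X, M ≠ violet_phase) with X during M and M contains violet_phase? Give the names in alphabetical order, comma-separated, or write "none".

amber_phase, crimson_phase

Target violet_phase = [33, 52].
Intermediaries M with M contains violet_phase: blue_phase.
Via blue_phase — items with X during blue_phase: amber_phase, crimson_phase.
Union: amber_phase, crimson_phase.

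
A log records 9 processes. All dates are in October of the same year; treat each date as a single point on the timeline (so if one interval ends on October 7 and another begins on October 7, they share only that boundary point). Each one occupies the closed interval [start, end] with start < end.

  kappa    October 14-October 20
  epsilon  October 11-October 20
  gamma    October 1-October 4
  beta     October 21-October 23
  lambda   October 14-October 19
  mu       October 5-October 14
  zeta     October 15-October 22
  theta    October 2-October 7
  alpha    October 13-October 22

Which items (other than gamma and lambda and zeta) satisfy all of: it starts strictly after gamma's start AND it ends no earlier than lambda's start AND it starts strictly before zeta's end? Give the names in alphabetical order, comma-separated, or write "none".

alpha, beta, epsilon, kappa, mu

Conditions: its start is strictly after gamma's start (X.start > October 1) AND its end is no earlier than lambda's start (X.end >= October 14) AND its start is strictly before zeta's end (X.start < October 22).
alpha: start October 13 > October 1? ✓; end October 22 >= October 14? ✓; start October 13 < October 22? ✓ → yes.
beta: start October 21 > October 1? ✓; end October 23 >= October 14? ✓; start October 21 < October 22? ✓ → yes.
epsilon: start October 11 > October 1? ✓; end October 20 >= October 14? ✓; start October 11 < October 22? ✓ → yes.
kappa: start October 14 > October 1? ✓; end October 20 >= October 14? ✓; start October 14 < October 22? ✓ → yes.
mu: start October 5 > October 1? ✓; end October 14 >= October 14? ✓; start October 5 < October 22? ✓ → yes.
theta: start October 2 > October 1? ✓; end October 7 >= October 14? ✗; start October 2 < October 22? ✓ → no.
Result: alpha, beta, epsilon, kappa, mu.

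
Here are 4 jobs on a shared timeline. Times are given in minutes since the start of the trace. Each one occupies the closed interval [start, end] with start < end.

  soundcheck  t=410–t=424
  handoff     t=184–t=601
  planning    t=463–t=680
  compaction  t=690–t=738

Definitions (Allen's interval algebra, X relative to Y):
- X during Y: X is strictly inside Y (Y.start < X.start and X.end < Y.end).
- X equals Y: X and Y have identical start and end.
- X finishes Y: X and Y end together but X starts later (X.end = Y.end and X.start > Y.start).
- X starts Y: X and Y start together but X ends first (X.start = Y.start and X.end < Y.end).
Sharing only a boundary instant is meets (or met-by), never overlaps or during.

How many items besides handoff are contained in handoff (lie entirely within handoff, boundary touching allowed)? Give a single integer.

1

Target handoff = [t=184, t=601].
compaction [t=690, t=738] → after → no.
planning [t=463, t=680] → overlapped-by → no.
soundcheck [t=410, t=424] → during → counts.
Total: 1.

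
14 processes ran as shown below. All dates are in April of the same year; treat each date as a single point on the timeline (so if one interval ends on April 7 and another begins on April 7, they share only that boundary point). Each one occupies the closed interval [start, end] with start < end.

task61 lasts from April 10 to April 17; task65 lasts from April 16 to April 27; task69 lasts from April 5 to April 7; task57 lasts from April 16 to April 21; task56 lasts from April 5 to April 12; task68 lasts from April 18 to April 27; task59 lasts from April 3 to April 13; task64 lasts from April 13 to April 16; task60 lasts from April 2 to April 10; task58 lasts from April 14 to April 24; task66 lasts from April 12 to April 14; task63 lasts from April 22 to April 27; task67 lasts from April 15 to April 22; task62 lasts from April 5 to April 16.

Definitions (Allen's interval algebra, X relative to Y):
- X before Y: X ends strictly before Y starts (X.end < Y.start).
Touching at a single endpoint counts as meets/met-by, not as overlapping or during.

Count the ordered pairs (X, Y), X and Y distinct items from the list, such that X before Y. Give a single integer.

Checking all 182 ordered pairs for relation 'before'; matching pairs in alphabetical order:
(task56, task57): task56 before task57 ✓
(task56, task58): task56 before task58 ✓
(task56, task63): task56 before task63 ✓
(task56, task64): task56 before task64 ✓
(task56, task65): task56 before task65 ✓
(task56, task67): task56 before task67 ✓
(task56, task68): task56 before task68 ✓
(task57, task63): task57 before task63 ✓
(task59, task57): task59 before task57 ✓
(task59, task58): task59 before task58 ✓
(task59, task63): task59 before task63 ✓
(task59, task65): task59 before task65 ✓
(task59, task67): task59 before task67 ✓
(task59, task68): task59 before task68 ✓
(task60, task57): task60 before task57 ✓
(task60, task58): task60 before task58 ✓
(task60, task63): task60 before task63 ✓
(task60, task64): task60 before task64 ✓
(task60, task65): task60 before task65 ✓
(task60, task66): task60 before task66 ✓
(task60, task67): task60 before task67 ✓
(task60, task68): task60 before task68 ✓
(task61, task63): task61 before task63 ✓
(task61, task68): task61 before task68 ✓
... plus 18 further pairs not listed.
Count: 42.

42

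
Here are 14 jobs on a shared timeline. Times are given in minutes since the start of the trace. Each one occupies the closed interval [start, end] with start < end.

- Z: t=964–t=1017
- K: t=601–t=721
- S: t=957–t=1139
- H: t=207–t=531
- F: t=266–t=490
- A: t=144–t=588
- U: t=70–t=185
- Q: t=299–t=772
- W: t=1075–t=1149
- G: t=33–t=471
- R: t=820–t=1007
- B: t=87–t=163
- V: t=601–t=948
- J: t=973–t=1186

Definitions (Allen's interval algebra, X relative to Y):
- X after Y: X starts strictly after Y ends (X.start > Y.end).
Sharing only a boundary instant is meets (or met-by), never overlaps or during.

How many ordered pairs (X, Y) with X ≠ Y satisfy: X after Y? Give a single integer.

64

Checking all 182 ordered pairs for relation 'after'; matching pairs in alphabetical order:
(F, B): F after B ✓
(F, U): F after U ✓
(H, B): H after B ✓
(H, U): H after U ✓
(J, A): J after A ✓
(J, B): J after B ✓
(J, F): J after F ✓
(J, G): J after G ✓
(J, H): J after H ✓
(J, K): J after K ✓
(J, Q): J after Q ✓
(J, U): J after U ✓
(J, V): J after V ✓
(K, A): K after A ✓
(K, B): K after B ✓
(K, F): K after F ✓
(K, G): K after G ✓
(K, H): K after H ✓
(K, U): K after U ✓
(Q, B): Q after B ✓
(Q, U): Q after U ✓
(R, A): R after A ✓
(R, B): R after B ✓
(R, F): R after F ✓
... plus 40 further pairs not listed.
Count: 64.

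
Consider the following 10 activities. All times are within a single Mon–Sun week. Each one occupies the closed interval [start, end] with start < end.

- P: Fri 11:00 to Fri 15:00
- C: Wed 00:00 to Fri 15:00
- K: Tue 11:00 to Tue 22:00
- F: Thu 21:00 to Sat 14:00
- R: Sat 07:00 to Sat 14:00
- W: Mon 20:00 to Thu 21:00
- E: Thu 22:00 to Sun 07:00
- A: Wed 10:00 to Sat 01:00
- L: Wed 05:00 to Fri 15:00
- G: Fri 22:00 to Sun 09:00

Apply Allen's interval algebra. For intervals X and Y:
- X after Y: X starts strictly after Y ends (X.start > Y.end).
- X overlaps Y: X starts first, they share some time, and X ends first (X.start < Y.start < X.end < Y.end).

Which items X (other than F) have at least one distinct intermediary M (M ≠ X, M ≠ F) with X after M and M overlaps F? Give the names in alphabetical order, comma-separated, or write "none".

G, R

Target F = [Thu 21:00, Sat 14:00].
Intermediaries M with M overlaps F: A, C, L.
Via A — items with X after A: R.
Via C — items with X after C: G, R.
Via L — items with X after L: G, R.
Union: G, R.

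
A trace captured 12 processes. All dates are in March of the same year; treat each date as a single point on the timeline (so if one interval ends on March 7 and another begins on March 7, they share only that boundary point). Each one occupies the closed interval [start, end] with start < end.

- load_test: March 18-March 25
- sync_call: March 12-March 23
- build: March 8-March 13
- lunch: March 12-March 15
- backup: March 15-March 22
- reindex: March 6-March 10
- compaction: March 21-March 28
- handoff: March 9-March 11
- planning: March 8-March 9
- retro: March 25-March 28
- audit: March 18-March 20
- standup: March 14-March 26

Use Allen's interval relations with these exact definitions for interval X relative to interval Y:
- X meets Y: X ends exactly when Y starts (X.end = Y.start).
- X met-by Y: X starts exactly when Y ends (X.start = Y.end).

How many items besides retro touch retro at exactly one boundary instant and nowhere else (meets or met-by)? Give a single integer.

Target retro = [March 25, March 28].
audit [March 18, March 20] → before → no.
backup [March 15, March 22] → before → no.
build [March 8, March 13] → before → no.
compaction [March 21, March 28] → finished-by → no.
handoff [March 9, March 11] → before → no.
load_test [March 18, March 25] → meets → counts.
lunch [March 12, March 15] → before → no.
planning [March 8, March 9] → before → no.
reindex [March 6, March 10] → before → no.
standup [March 14, March 26] → overlaps → no.
sync_call [March 12, March 23] → before → no.
Total: 1.

1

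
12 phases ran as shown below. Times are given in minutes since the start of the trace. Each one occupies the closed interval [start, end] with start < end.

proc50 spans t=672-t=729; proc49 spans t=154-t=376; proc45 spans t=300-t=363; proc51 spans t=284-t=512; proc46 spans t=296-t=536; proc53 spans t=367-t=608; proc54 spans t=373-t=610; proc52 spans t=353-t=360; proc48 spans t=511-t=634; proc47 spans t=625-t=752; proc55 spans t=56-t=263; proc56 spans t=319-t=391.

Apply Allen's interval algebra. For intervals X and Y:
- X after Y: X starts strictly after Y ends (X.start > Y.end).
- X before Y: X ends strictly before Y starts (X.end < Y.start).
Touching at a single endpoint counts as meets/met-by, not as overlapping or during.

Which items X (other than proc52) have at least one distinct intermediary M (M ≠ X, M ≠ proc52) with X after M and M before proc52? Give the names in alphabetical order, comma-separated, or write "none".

proc45, proc46, proc47, proc48, proc50, proc51, proc53, proc54, proc56

Target proc52 = [t=353, t=360].
Intermediaries M with M before proc52: proc55.
Via proc55 — items with X after proc55: proc45, proc46, proc47, proc48, proc50, proc51, proc53, proc54, proc56.
Union: proc45, proc46, proc47, proc48, proc50, proc51, proc53, proc54, proc56.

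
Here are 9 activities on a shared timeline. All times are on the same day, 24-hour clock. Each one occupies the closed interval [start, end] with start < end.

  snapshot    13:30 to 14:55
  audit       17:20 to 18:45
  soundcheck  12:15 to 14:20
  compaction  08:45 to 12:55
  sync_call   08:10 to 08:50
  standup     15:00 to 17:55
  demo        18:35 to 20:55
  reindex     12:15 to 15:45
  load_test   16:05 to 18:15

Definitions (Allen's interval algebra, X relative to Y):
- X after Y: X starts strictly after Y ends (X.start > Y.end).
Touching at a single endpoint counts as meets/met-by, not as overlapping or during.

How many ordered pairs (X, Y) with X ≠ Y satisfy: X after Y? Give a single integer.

Checking all 72 ordered pairs for relation 'after'; matching pairs in alphabetical order:
(audit, compaction): audit after compaction ✓
(audit, reindex): audit after reindex ✓
(audit, snapshot): audit after snapshot ✓
(audit, soundcheck): audit after soundcheck ✓
(audit, sync_call): audit after sync_call ✓
(demo, compaction): demo after compaction ✓
(demo, load_test): demo after load_test ✓
(demo, reindex): demo after reindex ✓
(demo, snapshot): demo after snapshot ✓
(demo, soundcheck): demo after soundcheck ✓
(demo, standup): demo after standup ✓
(demo, sync_call): demo after sync_call ✓
(load_test, compaction): load_test after compaction ✓
(load_test, reindex): load_test after reindex ✓
(load_test, snapshot): load_test after snapshot ✓
(load_test, soundcheck): load_test after soundcheck ✓
(load_test, sync_call): load_test after sync_call ✓
(reindex, sync_call): reindex after sync_call ✓
(snapshot, compaction): snapshot after compaction ✓
(snapshot, sync_call): snapshot after sync_call ✓
(soundcheck, sync_call): soundcheck after sync_call ✓
(standup, compaction): standup after compaction ✓
(standup, snapshot): standup after snapshot ✓
(standup, soundcheck): standup after soundcheck ✓
... plus 1 further pairs not listed.
Count: 25.

25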